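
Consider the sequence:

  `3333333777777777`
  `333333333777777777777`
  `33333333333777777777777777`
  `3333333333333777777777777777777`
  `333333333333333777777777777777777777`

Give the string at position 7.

3333333333333333333777777777777777777777777777

Each string has the form 3^{2n+1} 7^{3n}, where the shown terms are n = 3, 4, 5, 6, 7.
For term 7, n = 9, so the run lengths are 19, 27.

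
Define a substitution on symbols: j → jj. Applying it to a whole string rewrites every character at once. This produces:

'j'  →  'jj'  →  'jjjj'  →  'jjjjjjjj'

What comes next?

jjjjjjjjjjjjjjjj

Rewriting each symbol of jjjjjjjj: j→jj, j→jj, j→jj, j→jj, j→jj, j→jj, j→jj, j→jj, which concatenates to jj jj jj jj jj jj jj jj.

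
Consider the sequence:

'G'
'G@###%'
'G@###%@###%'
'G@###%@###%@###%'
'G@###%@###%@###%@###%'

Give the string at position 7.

G@###%@###%@###%@###%@###%@###%

Every step adds @###% to the end: s(k+1) = s(k)·@###%.
From G@###%@###%@###%@###%, 2 further steps: G@###%@###%@###%@###% → G@###%@###%@###%@###%@###% → (answer).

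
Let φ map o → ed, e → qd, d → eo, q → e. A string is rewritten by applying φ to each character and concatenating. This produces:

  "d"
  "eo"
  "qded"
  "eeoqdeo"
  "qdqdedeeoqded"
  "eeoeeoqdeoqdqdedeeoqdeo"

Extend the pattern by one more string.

Replace each of the 23 characters of eeoeeoqdeoqdqdedeeoqdeo in place — qd qd ed qd qd ed e eo qd ed e eo e eo qd eo qd qd ed e eo qd ed — and concatenate.

qdqdedqdqdedeeoqdedeeoeeoqdeoqdqdedeeoqded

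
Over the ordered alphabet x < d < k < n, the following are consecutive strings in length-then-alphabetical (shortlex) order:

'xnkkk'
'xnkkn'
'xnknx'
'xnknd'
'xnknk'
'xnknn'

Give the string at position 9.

Advancing 3 positions from xnknn through xnknn → xnnxx → xnnxd reaches term 9.

xnnxk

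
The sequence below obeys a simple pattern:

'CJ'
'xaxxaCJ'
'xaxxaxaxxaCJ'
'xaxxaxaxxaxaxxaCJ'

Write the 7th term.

Each term is the previous one with xaxxa prepended.
From xaxxaxaxxaxaxxaCJ, 3 further steps: xaxxaxaxxaxaxxaCJ → xaxxaxaxxaxaxxaxaxxaCJ → xaxxaxaxxaxaxxaxaxxaxaxxaCJ → (answer).

xaxxaxaxxaxaxxaxaxxaxaxxaxaxxaCJ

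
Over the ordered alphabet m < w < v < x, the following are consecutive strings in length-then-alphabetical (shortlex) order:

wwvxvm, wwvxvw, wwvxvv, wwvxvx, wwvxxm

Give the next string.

Treat wwvxxm as a base-4 numeral over the given alphabet and add one, carrying through any trailing x's.

wwvxxw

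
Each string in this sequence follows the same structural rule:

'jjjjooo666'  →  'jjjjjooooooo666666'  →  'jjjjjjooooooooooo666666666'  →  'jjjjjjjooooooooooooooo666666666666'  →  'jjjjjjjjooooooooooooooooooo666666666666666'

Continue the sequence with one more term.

jjjjjjjjjooooooooooooooooooooooo666666666666666666

The n-th term is n+3 j's then 4n-1 o's then 3n 6's (n = 1, 2, …).
Setting n = 6 gives 9, 23, 18 characters in each block.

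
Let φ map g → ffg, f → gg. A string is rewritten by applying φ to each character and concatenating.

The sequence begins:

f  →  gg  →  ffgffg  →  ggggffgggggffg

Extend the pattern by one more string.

Applying the rule to each of the 14 symbols of ggggffgggggffg gives the pieces ffg ffg ffg ffg gg gg ffg ffg ffg ffg ffg gg gg ffg, which concatenate to the answer.

ffgffgffgffgggggffgffgffgffgffgggggffg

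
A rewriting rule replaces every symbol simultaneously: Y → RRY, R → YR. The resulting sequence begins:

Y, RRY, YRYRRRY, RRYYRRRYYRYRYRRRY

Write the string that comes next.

φ(RRYYRRRYYRYRYRRRY) expands symbol-by-symbol to YR YR RRY RRY YR YR YR RRY RRY YR RRY YR RRY YR YR YR RRY; joining the 17 pieces gives the next term.

YRYRRRYRRYYRYRYRRRYRRYYRRRYYRRRYYRYRYRRRY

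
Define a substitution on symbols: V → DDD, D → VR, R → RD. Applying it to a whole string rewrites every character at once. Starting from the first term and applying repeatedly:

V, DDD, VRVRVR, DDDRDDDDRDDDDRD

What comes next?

φ(DDDRDDDDRDDDDRD) expands symbol-by-symbol to VR VR VR RD VR VR VR VR RD VR VR VR VR RD VR; joining the 15 pieces gives the next term.

VRVRVRRDVRVRVRVRRDVRVRVRVRRDVR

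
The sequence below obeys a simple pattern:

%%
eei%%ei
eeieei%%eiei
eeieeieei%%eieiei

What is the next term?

eeieeieeieei%%eieieiei

Each term wraps the previous one in eei on the left and ei on the right.
One more step from eeieeieei%%eieiei gives the answer.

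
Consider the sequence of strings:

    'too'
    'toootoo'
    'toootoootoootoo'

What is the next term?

toootoootoootoootoootoootoootoo

s(k+1) = s(k)·o·s(k) — each term doubles the last with 'o' between the halves.
One more doubling of toootoootoootoo gives the answer.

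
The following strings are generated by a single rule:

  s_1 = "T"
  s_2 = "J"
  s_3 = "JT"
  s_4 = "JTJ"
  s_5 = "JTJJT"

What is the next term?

JTJJTJTJ

From term 3 onward, concatenate the last term with the second-to-last: J·T = JT, JT·J = JTJ, …
The next term joins JTJJT and JTJ.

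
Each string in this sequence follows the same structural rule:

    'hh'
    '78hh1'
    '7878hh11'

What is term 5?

Every step adds 78 to the front and 1 to the end of the previous string.
From 7878hh11, 2 further steps: 7878hh11 → 787878hh111 → (answer).

78787878hh1111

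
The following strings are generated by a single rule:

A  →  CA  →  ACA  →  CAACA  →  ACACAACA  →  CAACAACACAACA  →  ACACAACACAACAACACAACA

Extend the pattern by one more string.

CAACAACACAACAACACAACACAACAACACAACA

Each term (from the third on) is the two preceding terms concatenated in order: term 3 = A·CA = ACA.
Continuing: CAACAACACAACA · ACACAACACAACAACACAACA gives term 8.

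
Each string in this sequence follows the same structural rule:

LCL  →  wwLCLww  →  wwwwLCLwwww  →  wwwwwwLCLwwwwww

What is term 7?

Each term wraps the previous one in ww on the left and ww on the right.
From wwwwwwLCLwwwwww, 3 further steps: wwwwwwLCLwwwwww → wwwwwwwwLCLwwwwwwww → wwwwwwwwwwLCLwwwwwwwwww → (answer).

wwwwwwwwwwwwLCLwwwwwwwwwwww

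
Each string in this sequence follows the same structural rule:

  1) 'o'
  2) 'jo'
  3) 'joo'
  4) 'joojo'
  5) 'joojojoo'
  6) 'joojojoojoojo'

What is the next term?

joojojoojoojojoojojoo

Each term (from the third on) is the previous term followed by the one before it: term 3 = jo·o = joo.
Continuing: joojojoojoojo · joojojoo gives term 7.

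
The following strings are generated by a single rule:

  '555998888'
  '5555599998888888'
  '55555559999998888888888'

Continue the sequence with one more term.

Reading off run lengths: 5 runs 3, 5, 7; 9 runs 2, 4, 6; 8 runs 4, 7, 10 — each is linear in n (n = 1, 2, …).
At n = 4 the blocks have lengths 9, 8, 13.

555555555999999998888888888888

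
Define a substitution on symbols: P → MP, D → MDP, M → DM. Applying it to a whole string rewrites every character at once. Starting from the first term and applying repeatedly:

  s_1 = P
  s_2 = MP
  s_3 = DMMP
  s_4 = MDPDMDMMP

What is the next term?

Expanding MDPDMDMMP: M→DM, D→MDP, P→MP, D→MDP, M→DM, D→MDP, M→DM, M→DM, P→MP. Concatenated: DM MDP MP MDP DM MDP DM DM MP.

DMMDPMPMDPDMMDPDMDMMP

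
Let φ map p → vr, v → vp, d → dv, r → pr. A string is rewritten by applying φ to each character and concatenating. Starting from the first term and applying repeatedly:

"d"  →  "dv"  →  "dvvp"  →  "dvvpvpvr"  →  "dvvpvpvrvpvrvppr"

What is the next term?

Applying the rule to each of the 16 symbols of dvvpvpvrvpvrvppr gives the pieces dv vp vp vr vp vr vp pr vp vr vp pr vp vr vr pr, which concatenate to the answer.

dvvpvpvrvpvrvpprvpvrvpprvpvrvrpr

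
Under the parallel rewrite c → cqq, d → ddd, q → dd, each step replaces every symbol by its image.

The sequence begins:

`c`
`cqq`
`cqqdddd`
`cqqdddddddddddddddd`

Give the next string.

Rewriting the 19 symbols of cqqdddddddddddddddd one by one yields cqq dd dd ddd ddd ddd ddd ddd ddd ddd ddd ddd ddd ddd ddd ddd ddd ddd ddd; concatenated:

cqqdddddddddddddddddddddddddddddddddddddddddddddddddddd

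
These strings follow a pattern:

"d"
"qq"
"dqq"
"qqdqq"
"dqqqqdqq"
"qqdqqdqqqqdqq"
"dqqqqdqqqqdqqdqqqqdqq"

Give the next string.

qqdqqdqqqqdqqdqqqqdqqqqdqqdqqqqdqq

This is a Fibonacci-style word recurrence s(k) = s(k−2)·s(k−1): e.g. d·qq = dqq.
The next term joins qqdqqdqqqqdqq and dqqqqdqqqqdqqdqqqqdqq.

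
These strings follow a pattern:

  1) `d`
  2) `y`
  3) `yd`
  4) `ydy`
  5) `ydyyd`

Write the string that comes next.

Each term (from the third on) is the previous term followed by the one before it: term 3 = y·d = yd.
Continuing: ydyyd · ydy gives term 6.

ydyydydy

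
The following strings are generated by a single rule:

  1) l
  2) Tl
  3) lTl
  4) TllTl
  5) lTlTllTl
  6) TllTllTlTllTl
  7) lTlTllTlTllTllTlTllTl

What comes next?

This is a Fibonacci-style word recurrence s(k) = s(k−2)·s(k−1): e.g. l·Tl = lTl.
Continuing: TllTllTlTllTl · lTlTllTlTllTllTlTllTl gives term 8.

TllTllTlTllTllTlTllTlTllTllTlTllTl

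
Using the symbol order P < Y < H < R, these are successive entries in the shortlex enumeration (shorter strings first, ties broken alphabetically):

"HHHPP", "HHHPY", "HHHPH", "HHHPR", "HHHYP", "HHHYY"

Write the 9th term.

Continuing the enumeration 3 steps past HHHYY: HHHYY → HHHYH → HHHYR → (answer).

HHHHP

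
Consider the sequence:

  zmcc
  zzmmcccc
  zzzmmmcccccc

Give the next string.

The n-th term is n z's then n m's then 2n c's (n = 1, 2, …).
For the next term, n = 4, so the run lengths are 4, 4, 8.

zzzzmmmmcccccccc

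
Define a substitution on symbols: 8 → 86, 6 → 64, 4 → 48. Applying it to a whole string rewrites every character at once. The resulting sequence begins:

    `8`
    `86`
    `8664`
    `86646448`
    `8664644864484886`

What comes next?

86646448644848866448488648868664

φ(8664644864484886) expands symbol-by-symbol to 86 64 64 48 64 48 48 86 64 48 48 86 48 86 86 64; joining the 16 pieces gives the next term.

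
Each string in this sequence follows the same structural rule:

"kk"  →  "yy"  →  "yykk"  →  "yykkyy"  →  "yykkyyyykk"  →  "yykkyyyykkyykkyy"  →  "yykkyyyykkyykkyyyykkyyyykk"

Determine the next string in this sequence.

yykkyyyykkyykkyyyykkyyyykkyykkyyyykkyykkyy

Each term (from the third on) is the previous term followed by the one before it: term 3 = yy·kk = yykk.
Continuing: yykkyyyykkyykkyyyykkyyyykk · yykkyyyykkyykkyy gives term 8.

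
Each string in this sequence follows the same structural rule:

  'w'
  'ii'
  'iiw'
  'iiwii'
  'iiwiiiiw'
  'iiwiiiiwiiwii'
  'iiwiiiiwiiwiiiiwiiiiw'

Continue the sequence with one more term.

iiwiiiiwiiwiiiiwiiiiwiiwiiiiwiiwii

From term 3 onward, concatenate the last term with the second-to-last: ii·w = iiw, iiw·ii = iiwii, …
Continuing: iiwiiiiwiiwiiiiwiiiiw · iiwiiiiwiiwii gives term 8.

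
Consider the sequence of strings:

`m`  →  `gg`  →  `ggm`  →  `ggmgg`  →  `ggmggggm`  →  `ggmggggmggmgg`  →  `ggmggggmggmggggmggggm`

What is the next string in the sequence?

Each term (from the third on) is the previous term followed by the one before it: term 3 = gg·m = ggm.
The next term joins ggmggggmggmggggmggggm and ggmggggmggmgg.

ggmggggmggmggggmggggmggmggggmggmgg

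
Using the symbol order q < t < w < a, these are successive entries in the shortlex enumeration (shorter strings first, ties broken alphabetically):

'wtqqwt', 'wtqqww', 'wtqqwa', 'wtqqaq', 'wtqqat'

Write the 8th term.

Stepping forward 3 times from wtqqat: wtqqat → wtqqaw → wtqqaa, then the target.

wtqtqq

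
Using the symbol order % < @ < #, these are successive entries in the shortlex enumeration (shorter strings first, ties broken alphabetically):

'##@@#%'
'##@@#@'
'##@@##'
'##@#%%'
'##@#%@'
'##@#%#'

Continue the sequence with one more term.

The successor of ##@#%# increments the rightmost position that isn't already # and resets every position after it to %.

##@#@%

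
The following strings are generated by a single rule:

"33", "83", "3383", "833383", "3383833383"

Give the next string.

Each term (from the third on) is the two preceding terms concatenated in order: term 3 = 33·83 = 3383.
Continuing: 833383 · 3383833383 gives term 6.

8333833383833383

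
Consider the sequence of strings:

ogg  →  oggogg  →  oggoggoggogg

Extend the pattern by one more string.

Every step duplicates the string.
One more doubling of oggoggoggogg gives the answer.

oggoggoggoggoggoggoggogg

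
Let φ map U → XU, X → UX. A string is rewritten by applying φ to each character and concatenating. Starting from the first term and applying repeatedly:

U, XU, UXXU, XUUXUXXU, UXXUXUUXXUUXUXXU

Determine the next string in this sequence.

XUUXUXXUUXXUXUUXUXXUXUUXXUUXUXXU

Applying the rule to each of the 16 symbols of UXXUXUUXXUUXUXXU gives the pieces XU UX UX XU UX XU XU UX UX XU XU UX XU UX UX XU, which concatenate to the answer.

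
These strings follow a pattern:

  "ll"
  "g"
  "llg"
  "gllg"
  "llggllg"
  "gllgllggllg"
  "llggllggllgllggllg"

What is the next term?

gllgllggllgllggllggllgllggllg

From term 3 onward, concatenate the second-to-last term with the last: ll·g = llg, g·llg = gllg, …
The next term joins gllgllggllg and llggllggllgllggllg.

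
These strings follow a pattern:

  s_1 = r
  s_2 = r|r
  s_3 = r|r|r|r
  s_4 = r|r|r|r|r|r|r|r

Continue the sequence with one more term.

r|r|r|r|r|r|r|r|r|r|r|r|r|r|r|r

Each string is two copies of the previous one joined by '|'.
One more doubling of r|r|r|r|r|r|r|r gives the answer.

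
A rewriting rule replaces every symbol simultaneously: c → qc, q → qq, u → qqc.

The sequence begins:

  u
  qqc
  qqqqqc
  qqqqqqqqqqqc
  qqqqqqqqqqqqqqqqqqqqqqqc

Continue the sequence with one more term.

qqqqqqqqqqqqqqqqqqqqqqqqqqqqqqqqqqqqqqqqqqqqqqqc

Replace each of the 24 characters of qqqqqqqqqqqqqqqqqqqqqqqc in place — qq qq qq qq qq qq qq qq qq qq qq qq qq qq qq qq qq qq qq qq qq qq qq qc — and concatenate.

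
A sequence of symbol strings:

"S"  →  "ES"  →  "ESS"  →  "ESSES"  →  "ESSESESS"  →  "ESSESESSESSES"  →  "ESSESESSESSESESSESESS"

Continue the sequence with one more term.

ESSESESSESSESESSESESSESSESESSESSES

From term 3 onward, concatenate the last term with the second-to-last: ES·S = ESS, ESS·ES = ESSES, …
The next term joins ESSESESSESSESESSESESS and ESSESESSESSES.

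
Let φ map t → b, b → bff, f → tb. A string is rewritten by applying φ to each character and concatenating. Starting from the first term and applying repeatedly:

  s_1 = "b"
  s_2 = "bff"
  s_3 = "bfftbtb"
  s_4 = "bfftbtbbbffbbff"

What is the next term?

Rewriting the 15 symbols of bfftbtbbbffbbff one by one yields bff tb tb b bff b bff bff bff tb tb bff bff tb tb; concatenated:

bfftbtbbbffbbffbffbfftbtbbffbfftbtb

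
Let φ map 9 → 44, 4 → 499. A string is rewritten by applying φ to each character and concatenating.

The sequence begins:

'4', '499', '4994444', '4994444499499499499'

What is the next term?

49944444994994994994994444499444449944444994444

Replace each of the 19 characters of 4994444499499499499 in place — 499 44 44 499 499 499 499 499 44 44 499 44 44 499 44 44 499 44 44 — and concatenate.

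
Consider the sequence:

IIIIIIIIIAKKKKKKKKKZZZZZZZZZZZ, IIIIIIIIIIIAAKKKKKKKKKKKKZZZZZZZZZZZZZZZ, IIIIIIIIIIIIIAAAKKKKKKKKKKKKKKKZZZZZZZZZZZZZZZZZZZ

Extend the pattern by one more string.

IIIIIIIIIIIIIIIAAAAKKKKKKKKKKKKKKKKKKZZZZZZZZZZZZZZZZZZZZZZZ

Term n consists of 2n+3 I's, followed by n-2 A's, followed by 3n K's, followed by 4n-1 Z's, where the shown terms are n = 3, 4, 5.
Setting n = 6 gives 15, 4, 18, 23 characters in each block.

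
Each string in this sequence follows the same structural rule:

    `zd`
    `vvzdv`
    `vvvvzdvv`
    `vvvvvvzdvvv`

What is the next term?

vvvvvvvvzdvvvv

Every step adds vv to the front and v to the end of the previous string.
One more step from vvvvvvzdvvv gives the answer.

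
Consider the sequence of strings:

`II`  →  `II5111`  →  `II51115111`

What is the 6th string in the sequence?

II51115111511151115111

Each term is the previous one with 5111 appended.
From II51115111, 3 further steps: II51115111 → II511151115111 → II5111511151115111 → (answer).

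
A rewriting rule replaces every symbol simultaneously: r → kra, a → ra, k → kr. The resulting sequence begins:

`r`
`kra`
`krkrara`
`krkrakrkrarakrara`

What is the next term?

krkrakrkrarakrkrakrkrarakrarakrkrarakrara

φ(krkrakrkrarakrara) expands symbol-by-symbol to kr kra kr kra ra kr kra kr kra ra kra ra kr kra ra kra ra; joining the 17 pieces gives the next term.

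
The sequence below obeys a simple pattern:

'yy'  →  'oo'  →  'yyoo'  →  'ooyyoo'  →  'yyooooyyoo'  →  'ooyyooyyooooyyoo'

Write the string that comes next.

yyooooyyooooyyooyyooooyyoo

From term 3 onward, concatenate the second-to-last term with the last: yy·oo = yyoo, oo·yyoo = ooyyoo, …
The next term joins yyooooyyoo and ooyyooyyooooyyoo.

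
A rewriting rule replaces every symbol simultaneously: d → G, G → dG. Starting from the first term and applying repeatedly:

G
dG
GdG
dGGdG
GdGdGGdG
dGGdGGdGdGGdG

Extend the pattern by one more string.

Rewriting the 13 symbols of dGGdGGdGdGGdG one by one yields G dG dG G dG dG G dG G dG dG G dG; concatenated:

GdGdGGdGdGGdGGdGdGGdG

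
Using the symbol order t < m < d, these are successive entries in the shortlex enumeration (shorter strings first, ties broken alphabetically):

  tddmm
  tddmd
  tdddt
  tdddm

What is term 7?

Stepping forward 3 times from tdddm: tdddm → tdddd → mtttt, then the target.

mtttm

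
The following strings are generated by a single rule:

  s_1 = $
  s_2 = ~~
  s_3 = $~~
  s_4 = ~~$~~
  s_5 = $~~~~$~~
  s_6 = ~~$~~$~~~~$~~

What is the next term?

This is a Fibonacci-style word recurrence s(k) = s(k−2)·s(k−1): e.g. $·~~ = $~~.
So term 7 is $~~~~$~~·~~$~~$~~~~$~~.

$~~~~$~~~~$~~$~~~~$~~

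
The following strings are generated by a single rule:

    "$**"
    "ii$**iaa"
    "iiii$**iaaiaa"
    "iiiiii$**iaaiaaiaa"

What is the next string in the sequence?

Each term wraps the previous one in ii on the left and iaa on the right.
So the next term is ii·iiiiii$**iaaiaaiaa·iaa.

iiiiiiii$**iaaiaaiaaiaa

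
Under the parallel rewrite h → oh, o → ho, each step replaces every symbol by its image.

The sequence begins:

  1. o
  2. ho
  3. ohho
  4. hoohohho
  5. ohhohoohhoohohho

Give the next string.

Rewriting the 16 symbols of ohhohoohhoohohho one by one yields ho oh oh ho oh ho ho oh oh ho ho oh ho oh oh ho; concatenated:

hoohohhoohhohoohohhohoohhoohohho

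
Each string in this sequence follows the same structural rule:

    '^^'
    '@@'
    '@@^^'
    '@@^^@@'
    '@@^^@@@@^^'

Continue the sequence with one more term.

@@^^@@@@^^@@^^@@

This is a Fibonacci-style word recurrence s(k) = s(k−1)·s(k−2): e.g. @@·^^ = @@^^.
The next term joins @@^^@@@@^^ and @@^^@@.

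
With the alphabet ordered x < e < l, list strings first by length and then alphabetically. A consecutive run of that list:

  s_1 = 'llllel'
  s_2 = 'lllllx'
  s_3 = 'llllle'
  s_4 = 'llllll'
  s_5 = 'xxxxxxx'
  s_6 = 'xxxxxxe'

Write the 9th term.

Stepping forward 3 times from xxxxxxe: xxxxxxe → xxxxxxl → xxxxxex, then the target.

xxxxxee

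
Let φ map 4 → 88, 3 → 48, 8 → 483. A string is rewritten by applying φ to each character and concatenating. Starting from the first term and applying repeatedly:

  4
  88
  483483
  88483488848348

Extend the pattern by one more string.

Replace each of the 14 characters of 88483488848348 in place — 483 483 88 483 48 88 483 483 483 88 483 48 88 483 — and concatenate.

483483884834888483483483884834888483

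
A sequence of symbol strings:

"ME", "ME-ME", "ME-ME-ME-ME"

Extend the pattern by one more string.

Every step duplicates the string with '-' between the halves.
Doubling ME-ME-ME-ME with '-' between the halves:

ME-ME-ME-ME-ME-ME-ME-ME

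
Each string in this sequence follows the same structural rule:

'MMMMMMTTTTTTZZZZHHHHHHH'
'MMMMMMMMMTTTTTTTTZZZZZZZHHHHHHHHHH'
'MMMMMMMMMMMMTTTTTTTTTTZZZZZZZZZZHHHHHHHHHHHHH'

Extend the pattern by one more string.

Each string has the form M^{3n} T^{2n+2} Z^{3n-2} H^{3n+1}, where the shown terms are n = 2, 3, 4.
For the next term, n = 5, so the run lengths are 15, 12, 13, 16.

MMMMMMMMMMMMMMMTTTTTTTTTTTTZZZZZZZZZZZZZHHHHHHHHHHHHHHHH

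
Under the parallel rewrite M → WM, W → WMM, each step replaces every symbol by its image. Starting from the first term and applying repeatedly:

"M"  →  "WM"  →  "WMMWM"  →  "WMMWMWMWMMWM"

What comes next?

WMMWMWMWMMWMWMMWMWMMWMWMWMMWM

Apply φ to WMMWMWMWMMWM symbol by symbol: W→WMM, M→WM, M→WM, W→WMM, M→WM, W→WMM, M→WM, W→WMM, M→WM, M→WM, W→WMM, M→WM; joined: WMM WM WM WMM WM WMM WM WMM WM WM WMM WM.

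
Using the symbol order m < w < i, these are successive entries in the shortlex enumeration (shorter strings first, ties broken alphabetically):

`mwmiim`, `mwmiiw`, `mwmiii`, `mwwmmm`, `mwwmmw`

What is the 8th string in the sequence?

Stepping forward 3 times from mwwmmw: mwwmmw → mwwmmi → mwwmwm, then the target.

mwwmww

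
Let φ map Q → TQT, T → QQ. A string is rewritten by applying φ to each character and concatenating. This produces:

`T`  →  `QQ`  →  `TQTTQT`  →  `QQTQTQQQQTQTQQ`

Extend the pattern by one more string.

TQTTQTQQTQTQQTQTTQTTQTTQTQQTQTQQTQTTQT

Applying the rule to each of the 14 symbols of QQTQTQQQQTQTQQ gives the pieces TQT TQT QQ TQT QQ TQT TQT TQT TQT QQ TQT QQ TQT TQT, which concatenate to the answer.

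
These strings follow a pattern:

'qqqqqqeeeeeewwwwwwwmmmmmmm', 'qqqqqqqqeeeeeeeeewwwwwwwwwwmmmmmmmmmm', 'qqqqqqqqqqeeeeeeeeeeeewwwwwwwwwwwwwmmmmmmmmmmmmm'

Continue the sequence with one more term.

Reading off run lengths: q runs 6, 8, 10; e runs 6, 9, 12; w runs 7, 10, 13; m runs 7, 10, 13 — each is linear in n, where the shown terms are n = 2, 3, 4.
At n = 5 the blocks have lengths 12, 15, 16, 16.

qqqqqqqqqqqqeeeeeeeeeeeeeeewwwwwwwwwwwwwwwwmmmmmmmmmmmmmmmm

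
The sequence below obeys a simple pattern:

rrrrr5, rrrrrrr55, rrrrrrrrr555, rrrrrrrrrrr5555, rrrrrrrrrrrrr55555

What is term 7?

Each string has the form r^{2n+1} 5^{n-1}, where the shown terms are n = 2, 3, 4, 5, 6.
At n = 8 the blocks have lengths 17, 7.

rrrrrrrrrrrrrrrrr5555555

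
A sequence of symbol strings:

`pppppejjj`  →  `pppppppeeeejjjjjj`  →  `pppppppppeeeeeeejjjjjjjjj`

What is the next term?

pppppppppppeeeeeeeeeejjjjjjjjjjjj

Term n consists of 2n+3 p's, followed by 3n-2 e's, followed by 3n j's (n = 1, 2, …).
For the next term, n = 4, so the run lengths are 11, 10, 12.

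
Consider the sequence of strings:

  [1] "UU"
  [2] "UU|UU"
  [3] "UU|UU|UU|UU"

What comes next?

UU|UU|UU|UU|UU|UU|UU|UU

s(k+1) = s(k)·|·s(k) — each term doubles the last with '|' between the halves.
So the next term is two copies of UU|UU|UU|UU with '|' between the halves.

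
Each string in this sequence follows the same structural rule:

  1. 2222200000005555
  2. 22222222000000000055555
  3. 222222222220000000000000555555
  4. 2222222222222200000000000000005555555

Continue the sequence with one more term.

22222222222222222000000000000000000055555555

Reading off run lengths: 2 runs 5, 8, 11, 14; 0 runs 7, 10, 13, 16; 5 runs 4, 5, 6, 7 — each is linear in n, where the shown terms are n = 2, 3, 4, 5.
Setting n = 6 gives 17, 19, 8 characters in each block.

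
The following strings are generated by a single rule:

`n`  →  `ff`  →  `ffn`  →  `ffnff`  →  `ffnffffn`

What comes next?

Each term (from the third on) is the previous term followed by the one before it: term 3 = ff·n = ffn.
So term 6 is ffnffffn·ffnff.

ffnffffnffnff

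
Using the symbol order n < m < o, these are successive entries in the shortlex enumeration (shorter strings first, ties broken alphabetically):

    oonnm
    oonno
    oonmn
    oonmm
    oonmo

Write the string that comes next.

Find the rightmost character of oonmo below o, bump it to the next letter, and reset everything to its right to n.

oonon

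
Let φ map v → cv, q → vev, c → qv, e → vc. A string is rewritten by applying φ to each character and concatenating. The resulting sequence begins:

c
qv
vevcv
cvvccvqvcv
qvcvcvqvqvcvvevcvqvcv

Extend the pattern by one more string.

Rewriting the 21 symbols of qvcvcvqvqvcvvevcvqvcv one by one yields vev cv qv cv qv cv vev cv vev cv qv cv cv vc cv qv cv vev cv qv cv; concatenated:

vevcvqvcvqvcvvevcvvevcvqvcvcvvccvqvcvvevcvqvcv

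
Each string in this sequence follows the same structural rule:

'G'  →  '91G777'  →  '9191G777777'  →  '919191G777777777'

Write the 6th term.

s(k+1) = 91·s(k)·777, so each term gains 91 as a prefix and 777 as a suffix.
From 919191G777777777, 2 further steps: 919191G777777777 → 91919191G777777777777 → (answer).

9191919191G777777777777777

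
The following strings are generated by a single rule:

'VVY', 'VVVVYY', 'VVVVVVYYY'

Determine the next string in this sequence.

VVVVVVVVYYYY

Term n consists of 2n V's, followed by n Y's (n = 1, 2, …).
For the next term, n = 4, so the run lengths are 8, 4.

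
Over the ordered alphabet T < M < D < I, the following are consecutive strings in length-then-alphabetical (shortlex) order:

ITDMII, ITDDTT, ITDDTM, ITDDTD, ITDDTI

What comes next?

Find the rightmost character of ITDDTI below I, bump it to the next letter, and reset everything to its right to T.

ITDDMT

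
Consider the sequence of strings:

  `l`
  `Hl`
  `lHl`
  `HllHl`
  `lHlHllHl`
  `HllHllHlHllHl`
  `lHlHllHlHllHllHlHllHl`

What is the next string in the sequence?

HllHllHlHllHllHlHllHlHllHllHlHllHl

From term 3 onward, concatenate the second-to-last term with the last: l·Hl = lHl, Hl·lHl = HllHl, …
Continuing: HllHllHlHllHl · lHlHllHlHllHllHlHllHl gives term 8.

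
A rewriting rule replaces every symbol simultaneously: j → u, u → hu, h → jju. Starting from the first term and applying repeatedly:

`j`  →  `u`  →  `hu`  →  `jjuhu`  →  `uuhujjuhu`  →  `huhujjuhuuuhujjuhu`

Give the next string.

Rewriting the 18 symbols of huhujjuhuuuhujjuhu one by one yields jju hu jju hu u u hu jju hu hu hu jju hu u u hu jju hu; concatenated:

jjuhujjuhuuuhujjuhuhuhujjuhuuuhujjuhu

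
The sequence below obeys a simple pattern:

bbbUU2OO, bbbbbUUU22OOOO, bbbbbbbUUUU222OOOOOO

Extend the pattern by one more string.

Each string has the form b^{2n+1} U^{n+1} 2^{n} O^{2n} (n = 1, 2, …).
For the next term, n = 4, so the run lengths are 9, 5, 4, 8.

bbbbbbbbbUUUUU2222OOOOOOOO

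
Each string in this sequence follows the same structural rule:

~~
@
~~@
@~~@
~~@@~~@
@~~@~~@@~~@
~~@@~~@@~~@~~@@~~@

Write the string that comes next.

@~~@~~@@~~@~~@@~~@@~~@~~@@~~@

Each term (from the third on) is the two preceding terms concatenated in order: term 3 = ~~·@ = ~~@.
Continuing: @~~@~~@@~~@ · ~~@@~~@@~~@~~@@~~@ gives term 8.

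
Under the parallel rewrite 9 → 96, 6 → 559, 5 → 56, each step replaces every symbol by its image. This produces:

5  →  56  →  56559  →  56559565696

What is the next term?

56559565696565595655996559

Expanding 56559565696: 5→56, 6→559, 5→56, 5→56, 9→96, 5→56, 6→559, 5→56, 6→559, 9→96, 6→559. Concatenated: 56 559 56 56 96 56 559 56 559 96 559.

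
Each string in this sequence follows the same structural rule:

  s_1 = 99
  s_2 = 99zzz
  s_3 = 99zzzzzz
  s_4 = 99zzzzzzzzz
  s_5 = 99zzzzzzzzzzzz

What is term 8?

99zzzzzzzzzzzzzzzzzzzzz

Each term is the previous one with zzz appended.
From 99zzzzzzzzzzzz, 3 further steps: 99zzzzzzzzzzzz → 99zzzzzzzzzzzzzzz → 99zzzzzzzzzzzzzzzzzz → (answer).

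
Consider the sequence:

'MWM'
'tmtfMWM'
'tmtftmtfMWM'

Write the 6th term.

tmtftmtftmtftmtftmtfMWM

The strings grow by a fixed prefix tmtf each time.
From tmtftmtfMWM, 3 further steps: tmtftmtfMWM → tmtftmtftmtfMWM → tmtftmtftmtftmtfMWM → (answer).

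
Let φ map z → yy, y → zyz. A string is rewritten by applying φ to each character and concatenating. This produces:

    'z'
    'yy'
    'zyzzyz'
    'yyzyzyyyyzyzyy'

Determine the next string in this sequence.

Rewriting the 14 symbols of yyzyzyyyyzyzyy one by one yields zyz zyz yy zyz yy zyz zyz zyz zyz yy zyz yy zyz zyz; concatenated:

zyzzyzyyzyzyyzyzzyzzyzzyzyyzyzyyzyzzyz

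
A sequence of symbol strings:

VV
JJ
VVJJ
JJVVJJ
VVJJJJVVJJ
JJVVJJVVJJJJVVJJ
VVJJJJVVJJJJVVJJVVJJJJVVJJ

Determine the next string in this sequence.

JJVVJJVVJJJJVVJJVVJJJJVVJJJJVVJJVVJJJJVVJJ

This is a Fibonacci-style word recurrence s(k) = s(k−2)·s(k−1): e.g. VV·JJ = VVJJ.
The next term joins JJVVJJVVJJJJVVJJ and VVJJJJVVJJJJVVJJVVJJJJVVJJ.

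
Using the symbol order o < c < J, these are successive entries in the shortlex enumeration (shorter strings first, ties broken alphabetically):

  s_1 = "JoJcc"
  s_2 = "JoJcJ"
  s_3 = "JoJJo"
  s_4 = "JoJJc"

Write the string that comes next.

JoJJJ

The successor of JoJJc increments the rightmost position that isn't already J and resets every position after it to o.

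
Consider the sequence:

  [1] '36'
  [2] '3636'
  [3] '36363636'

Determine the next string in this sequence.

Each string is two copies of the previous one concatenated.
So the next term is two copies of 36363636.

3636363636363636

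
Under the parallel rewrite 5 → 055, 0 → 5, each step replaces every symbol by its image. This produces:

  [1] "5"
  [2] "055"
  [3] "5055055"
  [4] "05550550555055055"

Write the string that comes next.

50550550555055055505505505550550555055055

φ(05550550555055055) expands symbol-by-symbol to 5 055 055 055 5 055 055 5 055 055 055 5 055 055 5 055 055; joining the 17 pieces gives the next term.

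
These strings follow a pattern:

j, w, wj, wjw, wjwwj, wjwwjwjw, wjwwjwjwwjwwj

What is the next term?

Each term (from the third on) is the previous term followed by the one before it: term 3 = w·j = wj.
The next term joins wjwwjwjwwjwwj and wjwwjwjw.

wjwwjwjwwjwwjwjwwjwjw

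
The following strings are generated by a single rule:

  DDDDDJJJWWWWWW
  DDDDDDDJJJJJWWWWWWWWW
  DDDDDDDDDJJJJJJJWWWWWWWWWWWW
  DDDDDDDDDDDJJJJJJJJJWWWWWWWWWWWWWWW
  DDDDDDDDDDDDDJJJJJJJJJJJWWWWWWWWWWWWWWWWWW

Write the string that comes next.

DDDDDDDDDDDDDDDJJJJJJJJJJJJJWWWWWWWWWWWWWWWWWWWWW

Reading off run lengths: D runs 5, 7, 9, 11, 13; J runs 3, 5, 7, 9, 11; W runs 6, 9, 12, 15, 18 — each is linear in n, where the shown terms are n = 2, 3, 4, 5, 6.
Setting n = 7 gives 15, 13, 21 characters in each block.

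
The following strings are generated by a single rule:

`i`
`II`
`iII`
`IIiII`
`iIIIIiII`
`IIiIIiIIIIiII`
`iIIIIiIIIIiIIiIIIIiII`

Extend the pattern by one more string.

From term 3 onward, concatenate the second-to-last term with the last: i·II = iII, II·iII = IIiII, …
Continuing: IIiIIiIIIIiII · iIIIIiIIIIiIIiIIIIiII gives term 8.

IIiIIiIIIIiIIiIIIIiIIIIiIIiIIIIiII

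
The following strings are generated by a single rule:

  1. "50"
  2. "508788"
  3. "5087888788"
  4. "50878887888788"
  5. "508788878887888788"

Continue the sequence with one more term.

The strings grow by a fixed suffix 8788 each time.
So the next term is 508788878887888788·8788.

5087888788878887888788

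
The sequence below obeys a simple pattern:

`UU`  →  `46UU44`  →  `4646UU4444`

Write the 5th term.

46464646UU44444444

Every step adds 46 to the front and 44 to the end of the previous string.
From 4646UU4444, 2 further steps: 4646UU4444 → 464646UU444444 → (answer).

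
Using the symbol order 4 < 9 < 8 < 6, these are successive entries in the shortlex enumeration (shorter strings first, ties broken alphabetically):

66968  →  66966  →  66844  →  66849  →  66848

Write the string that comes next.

Find the rightmost character of 66848 below 6, bump it to the next letter, and reset everything to its right to 4.

66846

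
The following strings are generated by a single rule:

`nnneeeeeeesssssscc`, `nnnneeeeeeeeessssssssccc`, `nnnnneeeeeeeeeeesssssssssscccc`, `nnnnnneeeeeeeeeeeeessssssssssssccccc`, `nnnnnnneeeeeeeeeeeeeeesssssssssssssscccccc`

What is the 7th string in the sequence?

The n-th term is n n's then 2n+1 e's then 2n s's then n-1 c's, where the shown terms are n = 3, 4, 5, 6, 7.
At n = 9 the blocks have lengths 9, 19, 18, 8.

nnnnnnnnneeeeeeeeeeeeeeeeeeesssssssssssssssssscccccccc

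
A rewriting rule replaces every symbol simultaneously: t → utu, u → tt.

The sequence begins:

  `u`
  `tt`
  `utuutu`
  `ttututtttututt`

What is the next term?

utuututtututtutuutuutuututtututtutuutu

Applying the rule to each of the 14 symbols of ttututtttututt gives the pieces utu utu tt utu tt utu utu utu utu tt utu tt utu utu, which concatenate to the answer.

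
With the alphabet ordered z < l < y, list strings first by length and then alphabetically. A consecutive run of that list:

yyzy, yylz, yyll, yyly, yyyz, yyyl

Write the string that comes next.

The successor of yyyl increments the rightmost position that isn't already y and resets every position after it to z.

yyyy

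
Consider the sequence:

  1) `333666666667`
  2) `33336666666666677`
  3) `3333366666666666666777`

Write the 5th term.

33333336666666666666666666677777

The n-th term is n+1 3's then 3n+2 6's then n-1 7's, where the shown terms are n = 2, 3, 4.
At n = 6 the blocks have lengths 7, 20, 5.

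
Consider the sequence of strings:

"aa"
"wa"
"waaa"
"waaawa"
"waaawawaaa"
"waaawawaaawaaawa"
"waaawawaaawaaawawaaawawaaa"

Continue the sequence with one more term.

waaawawaaawaaawawaaawawaaawaaawawaaawaaawa

From term 3 onward, concatenate the last term with the second-to-last: wa·aa = waaa, waaa·wa = waaawa, …
Continuing: waaawawaaawaaawawaaawawaaa · waaawawaaawaaawa gives term 8.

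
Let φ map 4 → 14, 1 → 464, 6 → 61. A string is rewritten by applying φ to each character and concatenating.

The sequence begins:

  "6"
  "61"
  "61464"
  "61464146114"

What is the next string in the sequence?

Rewriting each symbol of 61464146114: 6→61, 1→464, 4→14, 6→61, 4→14, 1→464, 4→14, 6→61, 1→464, 1→464, 4→14, which concatenates to 61 464 14 61 14 464 14 61 464 464 14.

61464146114464146146446414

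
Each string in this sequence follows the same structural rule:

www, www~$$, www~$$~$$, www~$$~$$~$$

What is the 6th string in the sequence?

www~$$~$$~$$~$$~$$

Each term is the previous one with ~$$ appended.
From www~$$~$$~$$, 2 further steps: www~$$~$$~$$ → www~$$~$$~$$~$$ → (answer).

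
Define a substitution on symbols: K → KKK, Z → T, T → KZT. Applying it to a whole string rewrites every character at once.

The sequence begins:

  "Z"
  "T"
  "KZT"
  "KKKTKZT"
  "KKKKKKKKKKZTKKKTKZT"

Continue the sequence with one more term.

KKKKKKKKKKKKKKKKKKKKKKKKKKKKKKTKZTKKKKKKKKKKZTKKKTKZT

Replace each of the 19 characters of KKKKKKKKKKZTKKKTKZT in place — KKK KKK KKK KKK KKK KKK KKK KKK KKK KKK T KZT KKK KKK KKK KZT KKK T KZT — and concatenate.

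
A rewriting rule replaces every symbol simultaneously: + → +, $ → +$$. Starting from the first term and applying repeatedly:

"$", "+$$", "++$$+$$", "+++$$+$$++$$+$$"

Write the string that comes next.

++++$$+$$++$$+$$+++$$+$$++$$+$$

φ(+++$$+$$++$$+$$) expands symbol-by-symbol to + + + +$$ +$$ + +$$ +$$ + + +$$ +$$ + +$$ +$$; joining the 15 pieces gives the next term.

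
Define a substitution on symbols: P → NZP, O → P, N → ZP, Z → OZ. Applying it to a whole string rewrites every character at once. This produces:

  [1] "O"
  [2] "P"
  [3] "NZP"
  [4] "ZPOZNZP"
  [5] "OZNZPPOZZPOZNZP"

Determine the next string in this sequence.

Replace each of the 15 characters of OZNZPPOZZPOZNZP in place — P OZ ZP OZ NZP NZP P OZ OZ NZP P OZ ZP OZ NZP — and concatenate.

POZZPOZNZPNZPPOZOZNZPPOZZPOZNZP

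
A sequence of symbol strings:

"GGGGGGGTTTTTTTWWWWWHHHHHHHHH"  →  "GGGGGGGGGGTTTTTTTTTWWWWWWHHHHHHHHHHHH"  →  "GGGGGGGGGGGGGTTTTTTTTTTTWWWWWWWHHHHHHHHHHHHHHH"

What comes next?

Each string has the form G^{3n-2} T^{2n+1} W^{n+2} H^{3n}, where the shown terms are n = 3, 4, 5.
Setting n = 6 gives 16, 13, 8, 18 characters in each block.

GGGGGGGGGGGGGGGGTTTTTTTTTTTTTWWWWWWWWHHHHHHHHHHHHHHHHHH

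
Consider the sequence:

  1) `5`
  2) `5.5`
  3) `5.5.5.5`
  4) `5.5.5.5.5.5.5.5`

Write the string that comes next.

5.5.5.5.5.5.5.5.5.5.5.5.5.5.5.5

Every step duplicates the string with '.' between the halves.
One more doubling of 5.5.5.5.5.5.5.5 gives the answer.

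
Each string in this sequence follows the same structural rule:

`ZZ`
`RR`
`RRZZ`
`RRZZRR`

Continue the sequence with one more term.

Each term (from the third on) is the previous term followed by the one before it: term 3 = RR·ZZ = RRZZ.
Continuing: RRZZRR · RRZZ gives term 5.

RRZZRRRRZZ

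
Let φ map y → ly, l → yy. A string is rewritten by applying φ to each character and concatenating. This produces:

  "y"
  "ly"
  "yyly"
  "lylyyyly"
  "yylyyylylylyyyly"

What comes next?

lylyyylylylyyylyyylyyylylylyyyly

φ(yylyyylylylyyyly) expands symbol-by-symbol to ly ly yy ly ly ly yy ly yy ly yy ly ly ly yy ly; joining the 16 pieces gives the next term.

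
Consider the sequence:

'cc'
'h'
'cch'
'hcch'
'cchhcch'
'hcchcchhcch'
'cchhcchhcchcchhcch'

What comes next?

From term 3 onward, concatenate the second-to-last term with the last: cc·h = cch, h·cch = hcch, …
Continuing: hcchcchhcch · cchhcchhcchcchhcch gives term 8.

hcchcchhcchcchhcchhcchcchhcch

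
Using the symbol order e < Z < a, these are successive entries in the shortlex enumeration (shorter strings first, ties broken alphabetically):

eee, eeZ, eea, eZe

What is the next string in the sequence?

eZZ

Find the rightmost character of eZe below a, bump it to the next letter, and reset everything to its right to e.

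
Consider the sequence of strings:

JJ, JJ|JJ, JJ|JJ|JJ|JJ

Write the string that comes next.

JJ|JJ|JJ|JJ|JJ|JJ|JJ|JJ

s(k+1) = s(k)·|·s(k) — each term doubles the last with '|' between the halves.
One more doubling of JJ|JJ|JJ|JJ gives the answer.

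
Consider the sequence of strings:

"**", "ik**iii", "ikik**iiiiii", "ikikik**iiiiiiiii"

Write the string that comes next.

ikikikik**iiiiiiiiiiii

s(k+1) = ik·s(k)·iii, so each term gains ik as a prefix and iii as a suffix.
So the next term is ik·ikikik**iiiiiiiii·iii.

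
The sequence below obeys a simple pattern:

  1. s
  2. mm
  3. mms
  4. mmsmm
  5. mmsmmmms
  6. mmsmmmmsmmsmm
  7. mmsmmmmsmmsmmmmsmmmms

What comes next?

From term 3 onward, concatenate the last term with the second-to-last: mm·s = mms, mms·mm = mmsmm, …
Continuing: mmsmmmmsmmsmmmmsmmmms · mmsmmmmsmmsmm gives term 8.

mmsmmmmsmmsmmmmsmmmmsmmsmmmmsmmsmm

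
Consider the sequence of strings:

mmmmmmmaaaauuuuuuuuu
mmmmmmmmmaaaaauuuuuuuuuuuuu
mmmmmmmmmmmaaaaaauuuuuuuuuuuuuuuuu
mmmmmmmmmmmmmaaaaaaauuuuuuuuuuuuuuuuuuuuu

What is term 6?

mmmmmmmmmmmmmmmmmaaaaaaaaauuuuuuuuuuuuuuuuuuuuuuuuuuuuu

Each string has the form m^{2n+3} a^{n+2} u^{4n+1}, where the shown terms are n = 2, 3, 4, 5.
At n = 7 the blocks have lengths 17, 9, 29.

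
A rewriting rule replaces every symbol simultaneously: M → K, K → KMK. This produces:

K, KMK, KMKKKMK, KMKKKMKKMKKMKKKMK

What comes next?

KMKKKMKKMKKMKKKMKKMKKKMKKMKKKMKKMKKMKKKMK

Replace each of the 17 characters of KMKKKMKKMKKMKKKMK in place — KMK K KMK KMK KMK K KMK KMK K KMK KMK K KMK KMK KMK K KMK — and concatenate.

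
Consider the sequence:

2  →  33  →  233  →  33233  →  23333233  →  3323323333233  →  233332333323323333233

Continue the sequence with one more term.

3323323333233233332333323323333233

From term 3 onward, concatenate the second-to-last term with the last: 2·33 = 233, 33·233 = 33233, …
The next term joins 3323323333233 and 233332333323323333233.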